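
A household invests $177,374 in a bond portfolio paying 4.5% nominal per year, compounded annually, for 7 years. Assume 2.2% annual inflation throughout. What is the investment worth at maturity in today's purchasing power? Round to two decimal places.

Nominal value at maturity: $177,374 × (1 + 4.5%)^7 ≈ $241,381.51.
Price-level factor over 7 years: (1 + 2.2%)^7 ≈ 1.1645449880.
Dividing the nominal maturity value by the price-level factor gives the value in today's money.

$207,275.38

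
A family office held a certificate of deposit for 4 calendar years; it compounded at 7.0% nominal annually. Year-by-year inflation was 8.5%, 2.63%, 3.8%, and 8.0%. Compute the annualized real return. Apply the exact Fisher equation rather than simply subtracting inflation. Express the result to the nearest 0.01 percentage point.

Cumulative inflation factor: 1.085 × 1.0263 × 1.038 × 1.080 ≈ 1.24832.
Nominal growth factor: 1.31080. Real growth factor = 1.31080 / 1.24832 ≈ 1.05005.
Annualized: 1.05005^(1/4) − 1 ≈ 0.01228.

1.23%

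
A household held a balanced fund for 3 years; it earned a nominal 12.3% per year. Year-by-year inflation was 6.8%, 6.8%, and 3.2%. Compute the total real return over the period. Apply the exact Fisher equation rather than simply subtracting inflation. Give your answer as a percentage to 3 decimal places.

20.314%

Cumulative inflation factor: 1.068 × 1.068 × 1.032 ≈ 1.17712.
Nominal growth factor: 1.41625. Real growth factor = 1.41625 / 1.17712 ≈ 1.20314.
Total real return ≈ 20.3142%.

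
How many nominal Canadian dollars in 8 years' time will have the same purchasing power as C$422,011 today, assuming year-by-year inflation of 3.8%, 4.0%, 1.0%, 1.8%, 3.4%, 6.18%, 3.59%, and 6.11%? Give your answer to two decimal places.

C$565,276.62

Cumulative price-level factor: 1.038 × 1.040 × 1.010 × 1.018 × 1.034 × 1.0618 × 1.0359 × 1.0611 ≈ 1.3394831413.
Multiplying C$422,011 by the price-level factor gives the future nominal sum.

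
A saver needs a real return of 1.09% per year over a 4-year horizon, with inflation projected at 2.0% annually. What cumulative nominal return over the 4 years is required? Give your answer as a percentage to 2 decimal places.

Required annual nominal rate: (1+1.09%)(1+2.0%) − 1 = 3.1118%.
Cumulative over 4 years: (1 + 0.031118)^4 − 1 ≈ 0.13040.

13.04%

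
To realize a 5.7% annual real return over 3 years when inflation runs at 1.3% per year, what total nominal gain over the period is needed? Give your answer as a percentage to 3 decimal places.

22.759%

Required annual nominal rate: (1+5.7%)(1+1.3%) − 1 = 7.0741%.
Cumulative over 3 years: (1 + 0.070741)^3 − 1 ≈ 0.22759.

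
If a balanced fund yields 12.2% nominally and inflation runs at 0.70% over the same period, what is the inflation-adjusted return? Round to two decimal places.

11.42%

Real return via the Fisher equation: (1 + 12.2%)/(1 + 0.70%) − 1 = 1.122/1.0070 − 1 ≈ 0.11420.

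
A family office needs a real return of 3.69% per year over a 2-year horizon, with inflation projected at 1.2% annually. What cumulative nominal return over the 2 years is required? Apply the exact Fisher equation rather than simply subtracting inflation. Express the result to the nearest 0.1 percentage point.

10.1%

Required annual nominal rate: (1+3.69%)(1+1.2%) − 1 = 4.93428%.
Cumulative over 2 years: (1 + 0.0493428)^2 − 1 ≈ 0.10112.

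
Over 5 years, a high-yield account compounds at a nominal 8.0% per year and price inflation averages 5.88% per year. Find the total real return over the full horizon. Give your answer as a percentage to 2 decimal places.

The annual real rate is (1+8.0%)/(1+5.88%) − 1 = 2.0023%.
Compounded over 5 years: (1 + 0.020023)^5 − 1 ≈ 0.10420.

10.42%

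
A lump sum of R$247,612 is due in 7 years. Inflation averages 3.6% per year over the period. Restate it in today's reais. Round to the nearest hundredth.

Price-level factor over 7 years: (1 + 3.6%)^7 ≈ 1.2809090317.
Purchasing power today: R$247,612 divided by that factor.

R$193,309.59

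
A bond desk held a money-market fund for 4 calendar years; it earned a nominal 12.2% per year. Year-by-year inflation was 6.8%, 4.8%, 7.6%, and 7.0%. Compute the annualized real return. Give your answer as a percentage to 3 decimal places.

Cumulative inflation factor: 1.068 × 1.048 × 1.076 × 1.070 ≈ 1.28863.
Nominal growth factor: 1.58479. Real growth factor = 1.58479 / 1.28863 ≈ 1.22982.
Annualized: 1.22982^(1/4) − 1 ≈ 0.05308.

5.308%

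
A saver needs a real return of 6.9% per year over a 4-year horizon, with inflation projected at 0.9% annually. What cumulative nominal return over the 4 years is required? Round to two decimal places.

Required annual nominal rate: (1+6.9%)(1+0.9%) − 1 = 7.8621%.
Cumulative over 4 years: (1 + 0.078621)^4 − 1 ≈ 0.35355.

35.36%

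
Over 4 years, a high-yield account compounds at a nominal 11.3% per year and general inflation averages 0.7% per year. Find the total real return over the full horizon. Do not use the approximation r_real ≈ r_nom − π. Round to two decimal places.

49.23%

The annual real rate is (1+11.3%)/(1+0.7%) − 1 = 10.5263%.
Compounded over 4 years: (1 + 0.105263)^4 − 1 ≈ 0.49232.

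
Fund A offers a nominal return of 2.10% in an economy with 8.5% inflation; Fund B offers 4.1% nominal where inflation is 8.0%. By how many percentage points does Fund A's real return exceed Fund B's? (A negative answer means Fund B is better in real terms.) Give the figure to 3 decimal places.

Fund A real return: 1.0210/1.085 − 1 = -5.8986%.
Fund B real return: 1.041/1.080 − 1 = -3.6111%.
Difference: -5.8986 − (-3.6111) = -2.2875 pp.

-2.288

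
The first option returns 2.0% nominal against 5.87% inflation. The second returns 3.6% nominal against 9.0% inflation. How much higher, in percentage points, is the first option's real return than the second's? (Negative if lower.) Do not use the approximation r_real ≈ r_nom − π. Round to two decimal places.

The first option real return: 1.020/1.0587 − 1 = -3.655%.
The second real return: 1.036/1.090 − 1 = -4.954%.
Difference: -3.655 − (-4.954) = 1.299 pp.

1.30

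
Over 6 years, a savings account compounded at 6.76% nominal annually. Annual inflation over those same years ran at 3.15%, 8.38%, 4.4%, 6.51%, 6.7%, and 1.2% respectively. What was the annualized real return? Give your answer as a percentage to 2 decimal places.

Cumulative inflation factor: 1.0315 × 1.0838 × 1.044 × 1.0651 × 1.067 × 1.012 ≈ 1.34231.
Nominal growth factor: 1.48065. Real growth factor = 1.48065 / 1.34231 ≈ 1.10306.
Annualized: 1.10306^(1/6) − 1 ≈ 0.01648.

1.65%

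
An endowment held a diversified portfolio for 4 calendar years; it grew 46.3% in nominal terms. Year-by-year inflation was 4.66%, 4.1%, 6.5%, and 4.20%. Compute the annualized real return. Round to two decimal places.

4.88%

Cumulative inflation factor: 1.0466 × 1.041 × 1.065 × 1.0420 ≈ 1.20906.
Nominal growth factor: 1.46300. Real growth factor = 1.46300 / 1.20906 ≈ 1.21003.
Annualized: 1.21003^(1/4) − 1 ≈ 0.04881.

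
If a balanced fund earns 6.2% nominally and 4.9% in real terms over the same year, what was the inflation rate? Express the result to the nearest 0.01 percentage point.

1.24%

From (1+r_nom) = (1+r_real)(1+π), we get 1+π = (1 + 6.2%)/(1 + 4.9%) = 1.062/1.049 ≈ 1.01239.
So π ≈ 1.2393%.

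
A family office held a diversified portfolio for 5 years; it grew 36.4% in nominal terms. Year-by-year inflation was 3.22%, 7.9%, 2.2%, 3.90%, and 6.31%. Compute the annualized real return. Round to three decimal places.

Cumulative inflation factor: 1.0322 × 1.079 × 1.022 × 1.0390 × 1.0631 ≈ 1.25726.
Nominal growth factor: 1.36400. Real growth factor = 1.36400 / 1.25726 ≈ 1.08490.
Annualized: 1.08490^(1/5) − 1 ≈ 0.01643.

1.643%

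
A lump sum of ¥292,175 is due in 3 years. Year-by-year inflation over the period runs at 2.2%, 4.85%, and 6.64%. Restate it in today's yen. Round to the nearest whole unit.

¥255,684

Price-level factor over 3 years: 1.022 × 1.0485 × 1.0664 = 1.1427190488.
Purchasing power today: ¥292,175 divided by that factor.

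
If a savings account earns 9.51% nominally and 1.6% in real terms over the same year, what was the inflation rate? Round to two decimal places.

7.79%

From (1+r_nom) = (1+r_real)(1+π), we get 1+π = (1 + 9.51%)/(1 + 1.6%) = 1.0951/1.016 ≈ 1.07785.
So π ≈ 7.7854%.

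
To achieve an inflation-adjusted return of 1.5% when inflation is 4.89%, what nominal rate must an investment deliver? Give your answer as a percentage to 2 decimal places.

By the Fisher equation, 1 + r_nom = (1 + 1.5%)(1 + 4.89%) = 1.015 × 1.0489 = 1.0646335.
So r_nom = 6.46335%.

6.46%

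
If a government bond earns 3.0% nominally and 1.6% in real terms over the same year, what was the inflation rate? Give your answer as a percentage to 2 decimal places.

1.38%

From (1+r_nom) = (1+r_real)(1+π), we get 1+π = (1 + 3.0%)/(1 + 1.6%) = 1.030/1.016 ≈ 1.01378.
So π ≈ 1.3780%.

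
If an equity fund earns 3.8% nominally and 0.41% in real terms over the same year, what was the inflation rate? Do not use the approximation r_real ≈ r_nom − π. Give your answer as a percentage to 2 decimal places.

From (1+r_nom) = (1+r_real)(1+π), we get 1+π = (1 + 3.8%)/(1 + 0.41%) = 1.038/1.0041 ≈ 1.03376.
So π ≈ 3.3762%.

3.38%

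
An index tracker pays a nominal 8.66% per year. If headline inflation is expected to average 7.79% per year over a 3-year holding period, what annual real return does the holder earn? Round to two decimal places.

0.81%

With constant rates the annual real return is the same each year: (1+8.66%)/(1+7.79%) − 1 = 0.00807.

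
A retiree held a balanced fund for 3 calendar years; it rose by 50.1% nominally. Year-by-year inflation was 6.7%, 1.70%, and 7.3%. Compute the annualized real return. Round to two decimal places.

8.83%

Cumulative inflation factor: 1.067 × 1.0170 × 1.073 ≈ 1.16435.
Nominal growth factor: 1.50100. Real growth factor = 1.50100 / 1.16435 ≈ 1.28913.
Annualized: 1.28913^(1/3) − 1 ≈ 0.08834.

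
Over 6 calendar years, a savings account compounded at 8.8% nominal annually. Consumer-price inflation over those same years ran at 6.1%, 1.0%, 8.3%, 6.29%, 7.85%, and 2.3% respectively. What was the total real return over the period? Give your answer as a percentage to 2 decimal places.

21.88%

Cumulative inflation factor: 1.061 × 1.010 × 1.083 × 1.0629 × 1.0785 × 1.023 ≈ 1.36099.
Nominal growth factor: 1.65872. Real growth factor = 1.65872 / 1.36099 ≈ 1.21876.
Total real return ≈ 21.8765%.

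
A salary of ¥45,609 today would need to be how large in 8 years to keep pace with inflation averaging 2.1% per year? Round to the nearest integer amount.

Cumulative price-level factor: (1+2.1%)^8 ≈ 1.1808804608.
The nominal amount required is ¥45,609 scaled up by that factor.

¥53,859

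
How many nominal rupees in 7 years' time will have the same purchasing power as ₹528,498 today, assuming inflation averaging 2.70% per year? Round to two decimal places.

₹636,848.97

Cumulative price-level factor: (1+2.70%)^7 ≈ 1.2050168095.
Multiplying ₹528,498 by the price-level factor gives the future nominal sum.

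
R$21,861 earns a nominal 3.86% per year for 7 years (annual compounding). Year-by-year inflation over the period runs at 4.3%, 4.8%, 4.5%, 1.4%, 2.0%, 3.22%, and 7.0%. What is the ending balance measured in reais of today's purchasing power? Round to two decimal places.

Nominal value at maturity: R$21,861 × (1 + 3.86%)^7 ≈ R$28,497.60.
Price-level factor over 7 years: 1.043 × 1.048 × 1.045 × 1.014 × 1.020 × 1.0322 × 1.070 ≈ 1.3048110943.
The maturity value deflated by that factor is the answer in today's purchasing power.

R$21,840.40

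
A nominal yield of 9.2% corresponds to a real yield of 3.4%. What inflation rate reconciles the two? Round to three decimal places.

From (1+r_nom) = (1+r_real)(1+π), we get 1+π = (1 + 9.2%)/(1 + 3.4%) = 1.092/1.034 ≈ 1.05609.
So π ≈ 5.6093%.

5.609%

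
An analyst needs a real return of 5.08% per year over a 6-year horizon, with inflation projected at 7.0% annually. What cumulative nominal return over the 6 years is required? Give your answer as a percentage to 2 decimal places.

Required annual nominal rate: (1+5.08%)(1+7.0%) − 1 = 12.4356%.
Cumulative over 6 years: (1 + 0.124356)^6 − 1 ≈ 1.02033.

102.03%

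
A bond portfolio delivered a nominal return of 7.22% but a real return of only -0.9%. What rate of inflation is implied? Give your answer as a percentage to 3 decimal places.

8.194%

From (1+r_nom) = (1+r_real)(1+π), we get 1+π = (1 + 7.22%)/(1 − 0.9%) = 1.0722/0.991 ≈ 1.08194.
So π ≈ 8.1937%.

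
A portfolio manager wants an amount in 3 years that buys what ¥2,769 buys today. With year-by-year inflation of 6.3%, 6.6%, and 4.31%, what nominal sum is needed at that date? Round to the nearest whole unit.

Cumulative price-level factor: 1.063 × 1.066 × 1.0431 = 1.1819971098.
The nominal amount required is ¥2,769 scaled up by that factor.

¥3,273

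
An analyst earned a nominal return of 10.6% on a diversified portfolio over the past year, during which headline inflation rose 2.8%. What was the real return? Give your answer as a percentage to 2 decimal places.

7.59%

Real return via the Fisher equation: (1 + 10.6%)/(1 + 2.8%) − 1 = 1.106/1.028 − 1 ≈ 0.07588.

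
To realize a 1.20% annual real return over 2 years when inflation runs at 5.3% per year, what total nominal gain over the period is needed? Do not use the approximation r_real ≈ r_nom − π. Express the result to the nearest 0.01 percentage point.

13.56%

Required annual nominal rate: (1+1.20%)(1+5.3%) − 1 = 6.5636%.
Cumulative over 2 years: (1 + 0.065636)^2 − 1 ≈ 0.13558.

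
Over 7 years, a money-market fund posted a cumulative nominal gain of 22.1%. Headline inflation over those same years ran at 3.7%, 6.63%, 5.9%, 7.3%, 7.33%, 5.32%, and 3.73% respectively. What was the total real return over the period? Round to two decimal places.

-17.12%

Cumulative inflation factor: 1.037 × 1.0663 × 1.059 × 1.073 × 1.0733 × 1.0532 × 1.0373 ≈ 1.47330.
Nominal growth factor: 1.22100. Real growth factor = 1.22100 / 1.47330 ≈ 0.82875.
Total real return ≈ -17.1246%.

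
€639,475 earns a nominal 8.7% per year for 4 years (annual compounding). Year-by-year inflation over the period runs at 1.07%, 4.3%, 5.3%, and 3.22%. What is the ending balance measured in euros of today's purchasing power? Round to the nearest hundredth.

€779,189.24

Nominal value at maturity: €639,475 × (1 + 8.7%)^4 ≈ €892,774.44.
Price-level factor over 4 years: 1.0107 × 1.043 × 1.053 × 1.0322 ≈ 1.1457735701.
Dividing the nominal maturity value by the price-level factor gives the value in today's money.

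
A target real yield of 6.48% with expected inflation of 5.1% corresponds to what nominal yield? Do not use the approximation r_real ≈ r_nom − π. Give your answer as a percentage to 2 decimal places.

11.91%

By the Fisher equation, 1 + r_nom = (1 + 6.48%)(1 + 5.1%) = 1.0648 × 1.051 = 1.1191048.
So r_nom = 11.91048%.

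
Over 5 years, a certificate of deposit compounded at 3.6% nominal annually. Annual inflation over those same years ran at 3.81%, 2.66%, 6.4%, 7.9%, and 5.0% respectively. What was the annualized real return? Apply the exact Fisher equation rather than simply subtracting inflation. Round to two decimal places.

-1.46%

Cumulative inflation factor: 1.0381 × 1.0266 × 1.064 × 1.079 × 1.050 ≈ 1.28467.
Nominal growth factor: 1.19344. Real growth factor = 1.19344 / 1.28467 ≈ 0.92898.
Annualized: 0.92898^(1/5) − 1 ≈ -0.01463.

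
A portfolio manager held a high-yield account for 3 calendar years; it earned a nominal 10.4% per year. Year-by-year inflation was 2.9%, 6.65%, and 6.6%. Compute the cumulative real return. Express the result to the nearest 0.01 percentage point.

Cumulative inflation factor: 1.029 × 1.0665 × 1.066 ≈ 1.16986.
Nominal growth factor: 1.34557. Real growth factor = 1.34557 / 1.16986 ≈ 1.15020.
Total real return ≈ 15.0201%.

15.02%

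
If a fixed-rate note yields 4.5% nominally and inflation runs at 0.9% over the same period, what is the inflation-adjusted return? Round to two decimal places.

Real return via the Fisher equation: (1 + 4.5%)/(1 + 0.9%) − 1 = 1.045/1.009 − 1 ≈ 0.03568.

3.57%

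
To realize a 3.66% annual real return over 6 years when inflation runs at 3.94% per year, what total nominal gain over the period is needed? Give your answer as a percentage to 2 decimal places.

56.45%

Required annual nominal rate: (1+3.66%)(1+3.94%) − 1 = 7.744204%.
Cumulative over 6 years: (1 + 0.07744204)^6 − 1 ≈ 0.56446.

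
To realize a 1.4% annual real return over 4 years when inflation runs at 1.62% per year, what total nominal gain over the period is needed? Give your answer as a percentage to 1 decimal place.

Required annual nominal rate: (1+1.4%)(1+1.62%) − 1 = 3.04268%.
Cumulative over 4 years: (1 + 0.0304268)^4 − 1 ≈ 0.12738.

12.7%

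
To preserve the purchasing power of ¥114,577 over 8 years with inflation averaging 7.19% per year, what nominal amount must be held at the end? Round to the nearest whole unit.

Cumulative price-level factor: (1+7.19%)^8 ≈ 1.7427462920.
Multiplying ¥114,577 by the price-level factor gives the future nominal sum.

¥199,679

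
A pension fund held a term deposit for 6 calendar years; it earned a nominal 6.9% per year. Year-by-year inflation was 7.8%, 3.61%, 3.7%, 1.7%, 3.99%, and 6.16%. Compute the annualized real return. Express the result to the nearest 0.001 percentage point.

2.321%

Cumulative inflation factor: 1.078 × 1.0361 × 1.037 × 1.017 × 1.0399 × 1.0616 ≈ 1.30039.
Nominal growth factor: 1.49233. Real growth factor = 1.49233 / 1.30039 ≈ 1.14761.
Annualized: 1.14761^(1/6) − 1 ≈ 0.02321.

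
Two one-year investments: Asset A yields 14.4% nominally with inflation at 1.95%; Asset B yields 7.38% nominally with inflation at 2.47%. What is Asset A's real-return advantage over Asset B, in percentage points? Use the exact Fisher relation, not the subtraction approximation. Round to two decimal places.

Asset A real return: 1.144/1.0195 − 1 = 12.212%.
Asset B real return: 1.0738/1.0247 − 1 = 4.792%.
Difference: 12.212 − 4.792 = 7.420 pp.

7.42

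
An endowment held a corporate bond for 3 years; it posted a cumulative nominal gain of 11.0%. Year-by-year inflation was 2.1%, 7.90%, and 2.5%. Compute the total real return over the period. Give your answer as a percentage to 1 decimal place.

-1.7%

Cumulative inflation factor: 1.021 × 1.0790 × 1.025 ≈ 1.12920.
Nominal growth factor: 1.11000. Real growth factor = 1.11000 / 1.12920 ≈ 0.98300.
Total real return ≈ -1.7004%.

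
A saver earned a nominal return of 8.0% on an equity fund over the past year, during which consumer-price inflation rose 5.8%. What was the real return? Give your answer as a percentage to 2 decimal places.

2.08%

Real return via the Fisher equation: (1 + 8.0%)/(1 + 5.8%) − 1 = 1.080/1.058 − 1 ≈ 0.02079.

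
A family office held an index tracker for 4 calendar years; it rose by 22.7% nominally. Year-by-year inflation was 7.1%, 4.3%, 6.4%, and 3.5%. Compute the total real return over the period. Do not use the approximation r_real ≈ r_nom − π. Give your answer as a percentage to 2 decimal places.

-0.26%

Cumulative inflation factor: 1.071 × 1.043 × 1.064 × 1.035 ≈ 1.23014.
Nominal growth factor: 1.22700. Real growth factor = 1.22700 / 1.23014 ≈ 0.99744.
Total real return ≈ -0.2555%.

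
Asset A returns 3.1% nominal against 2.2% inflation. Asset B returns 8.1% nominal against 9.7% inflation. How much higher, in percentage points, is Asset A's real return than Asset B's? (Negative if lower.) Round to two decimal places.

Asset A real return: 1.031/1.022 − 1 = 0.881%.
Asset B real return: 1.081/1.097 − 1 = -1.459%.
Difference: 0.881 − (-1.459) = 2.340 pp.

2.34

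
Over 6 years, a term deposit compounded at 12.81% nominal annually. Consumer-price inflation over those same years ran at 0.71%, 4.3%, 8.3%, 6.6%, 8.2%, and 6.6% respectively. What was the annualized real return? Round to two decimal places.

6.67%

Cumulative inflation factor: 1.0071 × 1.043 × 1.083 × 1.066 × 1.082 × 1.066 ≈ 1.39871.
Nominal growth factor: 2.06104. Real growth factor = 2.06104 / 1.39871 ≈ 1.47353.
Annualized: 1.47353^(1/6) − 1 ≈ 0.06674.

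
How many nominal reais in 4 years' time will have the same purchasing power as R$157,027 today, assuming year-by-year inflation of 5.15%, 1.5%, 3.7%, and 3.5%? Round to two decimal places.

R$179,874.15

Cumulative price-level factor: 1.0515 × 1.015 × 1.037 × 1.035 ≈ 1.1454982379.
The nominal amount required is R$157,027 scaled up by that factor.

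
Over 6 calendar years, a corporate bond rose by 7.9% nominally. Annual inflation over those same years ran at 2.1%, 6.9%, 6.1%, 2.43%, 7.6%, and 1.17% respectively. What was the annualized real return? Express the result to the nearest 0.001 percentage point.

Cumulative inflation factor: 1.021 × 1.069 × 1.061 × 1.0243 × 1.076 × 1.0117 ≈ 1.29125.
Nominal growth factor: 1.07900. Real growth factor = 1.07900 / 1.29125 ≈ 0.83562.
Annualized: 0.83562^(1/6) − 1 ≈ -0.02949.

-2.949%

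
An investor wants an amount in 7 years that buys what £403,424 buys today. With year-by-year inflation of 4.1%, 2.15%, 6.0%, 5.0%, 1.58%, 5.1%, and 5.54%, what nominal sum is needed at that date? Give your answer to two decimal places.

£537,989.76

Cumulative price-level factor: 1.041 × 1.0215 × 1.060 × 1.050 × 1.0158 × 1.051 × 1.0554 ≈ 1.3335591365.
The nominal amount required is £403,424 scaled up by that factor.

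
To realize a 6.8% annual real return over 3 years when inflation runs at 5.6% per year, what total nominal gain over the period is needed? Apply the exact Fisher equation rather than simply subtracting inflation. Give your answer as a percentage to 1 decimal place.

43.5%

Required annual nominal rate: (1+6.8%)(1+5.6%) − 1 = 12.7808%.
Cumulative over 3 years: (1 + 0.127808)^3 − 1 ≈ 0.43452.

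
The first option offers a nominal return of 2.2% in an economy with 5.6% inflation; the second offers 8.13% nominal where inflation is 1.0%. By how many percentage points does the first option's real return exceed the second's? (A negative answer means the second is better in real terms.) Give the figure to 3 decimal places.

The first option real return: 1.022/1.056 − 1 = -3.2197%.
The second real return: 1.0813/1.010 − 1 = 7.0594%.
Difference: -3.2197 − 7.0594 = -10.2791 pp.

-10.279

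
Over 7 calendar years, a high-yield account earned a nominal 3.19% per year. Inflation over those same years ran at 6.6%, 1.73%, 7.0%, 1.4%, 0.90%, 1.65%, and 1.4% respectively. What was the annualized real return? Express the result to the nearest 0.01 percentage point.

0.26%

Cumulative inflation factor: 1.066 × 1.0173 × 1.070 × 1.014 × 1.0090 × 1.0165 × 1.014 ≈ 1.22367.
Nominal growth factor: 1.24584. Real growth factor = 1.24584 / 1.22367 ≈ 1.01812.
Annualized: 1.01812^(1/7) − 1 ≈ 0.00257.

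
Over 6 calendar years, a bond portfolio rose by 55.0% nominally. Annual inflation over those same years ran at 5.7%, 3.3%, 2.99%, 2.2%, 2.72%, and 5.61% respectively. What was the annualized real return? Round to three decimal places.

3.695%

Cumulative inflation factor: 1.057 × 1.033 × 1.0299 × 1.022 × 1.0272 × 1.0561 ≈ 1.24676.
Nominal growth factor: 1.55000. Real growth factor = 1.55000 / 1.24676 ≈ 1.24323.
Annualized: 1.24323^(1/6) − 1 ≈ 0.03695.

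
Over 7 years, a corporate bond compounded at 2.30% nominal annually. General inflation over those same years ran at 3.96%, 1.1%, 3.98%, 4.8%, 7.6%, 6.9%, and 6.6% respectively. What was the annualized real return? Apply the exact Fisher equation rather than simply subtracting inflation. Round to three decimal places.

-2.544%

Cumulative inflation factor: 1.0396 × 1.011 × 1.0398 × 1.048 × 1.076 × 1.069 × 1.066 ≈ 1.40435.
Nominal growth factor: 1.17254. Real growth factor = 1.17254 / 1.40435 ≈ 0.83494.
Annualized: 0.83494^(1/7) − 1 ≈ -0.02544.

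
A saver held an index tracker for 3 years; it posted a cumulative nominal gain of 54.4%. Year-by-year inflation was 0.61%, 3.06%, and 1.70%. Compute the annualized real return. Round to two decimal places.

13.55%

Cumulative inflation factor: 1.0061 × 1.0306 × 1.0170 ≈ 1.05451.
Nominal growth factor: 1.54400. Real growth factor = 1.54400 / 1.05451 ≈ 1.46418.
Annualized: 1.46418^(1/3) − 1 ≈ 0.13553.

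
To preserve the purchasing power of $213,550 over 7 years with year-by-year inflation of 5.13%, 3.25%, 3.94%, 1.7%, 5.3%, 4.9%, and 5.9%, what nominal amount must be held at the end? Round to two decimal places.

Cumulative price-level factor: 1.0513 × 1.0325 × 1.0394 × 1.017 × 1.053 × 1.049 × 1.059 ≈ 1.3422091948.
The nominal amount required is $213,550 scaled up by that factor.

$286,628.77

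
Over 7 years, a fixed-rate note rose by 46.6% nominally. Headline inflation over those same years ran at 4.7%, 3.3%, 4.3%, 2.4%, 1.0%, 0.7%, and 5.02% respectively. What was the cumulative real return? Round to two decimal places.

18.82%

Cumulative inflation factor: 1.047 × 1.033 × 1.043 × 1.024 × 1.010 × 1.007 × 1.0502 ≈ 1.23383.
Nominal growth factor: 1.46600. Real growth factor = 1.46600 / 1.23383 ≈ 1.18817.
Total real return ≈ 18.8173%.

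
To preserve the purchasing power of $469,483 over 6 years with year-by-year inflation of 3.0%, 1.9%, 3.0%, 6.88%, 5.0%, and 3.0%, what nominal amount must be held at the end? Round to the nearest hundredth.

$586,666.75

Cumulative price-level factor: 1.030 × 1.019 × 1.030 × 1.0688 × 1.050 × 1.030 ≈ 1.2496016855.
Multiplying $469,483 by the price-level factor gives the future nominal sum.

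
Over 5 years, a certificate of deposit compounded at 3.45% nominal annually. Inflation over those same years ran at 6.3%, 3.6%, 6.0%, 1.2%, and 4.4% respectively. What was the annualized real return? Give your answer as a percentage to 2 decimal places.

Cumulative inflation factor: 1.063 × 1.036 × 1.060 × 1.012 × 1.044 ≈ 1.23333.
Nominal growth factor: 1.18482. Real growth factor = 1.18482 / 1.23333 ≈ 0.96067.
Annualized: 0.96067^(1/5) − 1 ≈ -0.00799.

-0.80%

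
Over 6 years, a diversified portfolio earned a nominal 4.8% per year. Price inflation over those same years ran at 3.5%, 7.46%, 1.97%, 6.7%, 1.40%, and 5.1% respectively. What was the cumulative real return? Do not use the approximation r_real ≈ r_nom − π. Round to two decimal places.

2.73%

Cumulative inflation factor: 1.035 × 1.0746 × 1.0197 × 1.067 × 1.0140 × 1.051 ≈ 1.28963.
Nominal growth factor: 1.32485. Real growth factor = 1.32485 / 1.28963 ≈ 1.02731.
Total real return ≈ 2.7314%.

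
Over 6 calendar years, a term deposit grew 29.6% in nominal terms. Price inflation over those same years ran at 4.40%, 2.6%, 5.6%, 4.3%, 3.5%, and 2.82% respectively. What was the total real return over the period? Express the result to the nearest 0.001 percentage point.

Cumulative inflation factor: 1.0440 × 1.026 × 1.056 × 1.043 × 1.035 × 1.0282 ≈ 1.25549.
Nominal growth factor: 1.29600. Real growth factor = 1.29600 / 1.25549 ≈ 1.03226.
Total real return ≈ 3.2264%.

3.226%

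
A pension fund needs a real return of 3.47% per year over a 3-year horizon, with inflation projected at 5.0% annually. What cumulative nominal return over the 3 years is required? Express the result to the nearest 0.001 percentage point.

28.236%

Required annual nominal rate: (1+3.47%)(1+5.0%) − 1 = 8.6435%.
Cumulative over 3 years: (1 + 0.086435)^3 − 1 ≈ 0.28236.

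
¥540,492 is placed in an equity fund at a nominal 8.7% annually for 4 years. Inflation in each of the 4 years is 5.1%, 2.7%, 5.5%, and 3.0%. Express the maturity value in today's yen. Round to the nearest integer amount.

¥643,346

Nominal value at maturity: ¥540,492 × (1 + 8.7%)^4 ≈ ¥754,584.
Price-level factor over 4 years: 1.051 × 1.027 × 1.055 × 1.030 ≈ 1.1729050171.
The maturity value deflated by that factor is the answer in today's purchasing power.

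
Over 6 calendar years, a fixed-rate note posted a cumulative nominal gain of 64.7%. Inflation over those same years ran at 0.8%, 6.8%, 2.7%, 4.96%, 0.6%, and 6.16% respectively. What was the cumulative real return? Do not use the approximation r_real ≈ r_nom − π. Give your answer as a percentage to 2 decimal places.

Cumulative inflation factor: 1.008 × 1.068 × 1.027 × 1.0496 × 1.006 × 1.0616 ≈ 1.23932.
Nominal growth factor: 1.64700. Real growth factor = 1.64700 / 1.23932 ≈ 1.32895.
Total real return ≈ 32.8950%.

32.90%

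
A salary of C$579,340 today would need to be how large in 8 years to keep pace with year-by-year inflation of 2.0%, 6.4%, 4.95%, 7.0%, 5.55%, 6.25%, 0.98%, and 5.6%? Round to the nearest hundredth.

Cumulative price-level factor: 1.020 × 1.064 × 1.0495 × 1.070 × 1.0555 × 1.0625 × 1.0098 × 1.056 ≈ 1.4574527407.
Multiplying C$579,340 by the price-level factor gives the future nominal sum.

C$844,360.67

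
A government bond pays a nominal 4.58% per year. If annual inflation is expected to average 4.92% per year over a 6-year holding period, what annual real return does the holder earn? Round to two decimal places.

-0.32%

With constant rates the annual real return is the same each year: (1+4.58%)/(1+4.92%) − 1 = -0.00324.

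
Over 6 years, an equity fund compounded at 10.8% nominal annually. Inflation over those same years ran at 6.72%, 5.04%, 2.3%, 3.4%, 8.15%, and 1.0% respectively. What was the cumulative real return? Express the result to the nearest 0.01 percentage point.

42.85%

Cumulative inflation factor: 1.0672 × 1.0504 × 1.023 × 1.034 × 1.0815 × 1.010 ≈ 1.29522.
Nominal growth factor: 1.85028. Real growth factor = 1.85028 / 1.29522 ≈ 1.42855.
Total real return ≈ 42.8545%.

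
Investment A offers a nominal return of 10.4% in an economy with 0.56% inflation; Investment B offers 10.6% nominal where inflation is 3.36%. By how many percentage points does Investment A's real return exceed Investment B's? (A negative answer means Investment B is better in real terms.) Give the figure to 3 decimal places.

Investment A real return: 1.104/1.0056 − 1 = 9.7852%.
Investment B real return: 1.106/1.0336 − 1 = 7.0046%.
Difference: 9.7852 − 7.0046 = 2.7806 pp.

2.781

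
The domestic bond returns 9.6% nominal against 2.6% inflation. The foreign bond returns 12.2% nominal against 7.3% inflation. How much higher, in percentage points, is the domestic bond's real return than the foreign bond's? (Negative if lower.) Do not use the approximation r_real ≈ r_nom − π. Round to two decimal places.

The domestic bond real return: 1.096/1.026 − 1 = 6.823%.
The foreign bond real return: 1.122/1.073 − 1 = 4.567%.
Difference: 6.823 − 4.567 = 2.256 pp.

2.26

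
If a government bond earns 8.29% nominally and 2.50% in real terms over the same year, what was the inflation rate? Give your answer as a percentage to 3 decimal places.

5.649%

From (1+r_nom) = (1+r_real)(1+π), we get 1+π = (1 + 8.29%)/(1 + 2.50%) = 1.0829/1.0250 ≈ 1.05649.
So π ≈ 5.6488%.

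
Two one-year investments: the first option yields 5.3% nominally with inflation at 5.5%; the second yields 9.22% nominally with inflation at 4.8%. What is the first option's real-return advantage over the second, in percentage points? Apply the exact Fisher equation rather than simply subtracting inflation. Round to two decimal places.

The first option real return: 1.053/1.055 − 1 = -0.190%.
The second real return: 1.0922/1.048 − 1 = 4.218%.
Difference: -0.190 − 4.218 = -4.408 pp.

-4.41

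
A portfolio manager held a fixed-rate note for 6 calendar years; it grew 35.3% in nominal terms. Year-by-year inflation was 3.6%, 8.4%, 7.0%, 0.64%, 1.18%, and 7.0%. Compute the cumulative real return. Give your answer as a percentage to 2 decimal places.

Cumulative inflation factor: 1.036 × 1.084 × 1.070 × 1.0064 × 1.0118 × 1.070 ≈ 1.30925.
Nominal growth factor: 1.35300. Real growth factor = 1.35300 / 1.30925 ≈ 1.03342.
Total real return ≈ 3.3418%.

3.34%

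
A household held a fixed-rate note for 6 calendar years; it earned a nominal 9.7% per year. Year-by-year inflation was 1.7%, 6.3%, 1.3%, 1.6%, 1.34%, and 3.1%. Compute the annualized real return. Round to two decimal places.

6.98%

Cumulative inflation factor: 1.017 × 1.063 × 1.013 × 1.016 × 1.0134 × 1.031 ≈ 1.16251.
Nominal growth factor: 1.74277. Real growth factor = 1.74277 / 1.16251 ≈ 1.49914.
Annualized: 1.49914^(1/6) − 1 ≈ 0.06981.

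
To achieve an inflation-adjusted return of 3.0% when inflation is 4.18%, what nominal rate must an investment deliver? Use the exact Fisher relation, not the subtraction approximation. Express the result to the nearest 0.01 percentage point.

7.31%

By the Fisher equation, 1 + r_nom = (1 + 3.0%)(1 + 4.18%) = 1.030 × 1.0418 = 1.073054.
So r_nom = 7.3054%.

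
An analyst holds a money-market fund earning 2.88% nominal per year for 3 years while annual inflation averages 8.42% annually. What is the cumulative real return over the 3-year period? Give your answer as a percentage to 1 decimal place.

-14.6%

The annual real rate is (1+2.88%)/(1+8.42%) − 1 = -5.1098%.
Compounded over 3 years: (1 + -0.051098)^3 − 1 ≈ -0.14559.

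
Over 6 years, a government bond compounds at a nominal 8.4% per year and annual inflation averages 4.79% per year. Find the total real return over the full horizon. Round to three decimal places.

The annual real rate is (1+8.4%)/(1+4.79%) − 1 = 3.4450%.
Compounded over 6 years: (1 + 0.034450)^6 − 1 ≈ 0.22534.

22.534%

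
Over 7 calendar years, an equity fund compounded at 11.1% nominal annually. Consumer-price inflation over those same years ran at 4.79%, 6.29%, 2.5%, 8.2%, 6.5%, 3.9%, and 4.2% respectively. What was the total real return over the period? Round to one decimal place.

Cumulative inflation factor: 1.0479 × 1.0629 × 1.025 × 1.082 × 1.065 × 1.039 × 1.042 ≈ 1.42428.
Nominal growth factor: 2.08929. Real growth factor = 2.08929 / 1.42428 ≈ 1.46691.
Total real return ≈ 46.6906%.

46.7%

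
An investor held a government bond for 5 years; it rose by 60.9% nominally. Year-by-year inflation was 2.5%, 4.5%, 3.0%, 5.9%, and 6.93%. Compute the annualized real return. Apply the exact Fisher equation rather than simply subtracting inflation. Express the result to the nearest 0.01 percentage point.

Cumulative inflation factor: 1.025 × 1.045 × 1.030 × 1.059 × 1.0693 ≈ 1.24932.
Nominal growth factor: 1.60900. Real growth factor = 1.60900 / 1.24932 ≈ 1.28790.
Annualized: 1.28790^(1/5) − 1 ≈ 0.05191.

5.19%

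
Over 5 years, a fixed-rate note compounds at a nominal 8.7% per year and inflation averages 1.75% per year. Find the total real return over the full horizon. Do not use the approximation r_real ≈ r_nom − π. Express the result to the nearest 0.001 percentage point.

39.148%

The annual real rate is (1+8.7%)/(1+1.75%) − 1 = 6.8305%.
Compounded over 5 years: (1 + 0.068305)^5 − 1 ≈ 0.39148.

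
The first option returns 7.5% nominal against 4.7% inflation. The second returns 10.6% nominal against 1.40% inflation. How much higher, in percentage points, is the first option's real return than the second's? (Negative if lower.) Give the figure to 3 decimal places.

The first option real return: 1.075/1.047 − 1 = 2.6743%.
The second real return: 1.106/1.0140 − 1 = 9.0730%.
Difference: 2.6743 − 9.0730 = -6.3987 pp.

-6.399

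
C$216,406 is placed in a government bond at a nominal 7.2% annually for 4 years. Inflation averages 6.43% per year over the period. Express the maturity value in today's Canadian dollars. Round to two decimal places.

C$222,736.91

Nominal value at maturity: C$216,406 × (1 + 7.2%)^4 ≈ C$285,790.93.
Price-level factor over 4 years: (1 + 6.43%)^4 ≈ 1.2830874248.
The maturity value deflated by that factor is the answer in today's purchasing power.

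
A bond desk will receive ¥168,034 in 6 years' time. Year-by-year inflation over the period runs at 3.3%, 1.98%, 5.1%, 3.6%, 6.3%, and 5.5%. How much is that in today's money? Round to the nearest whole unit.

¥130,627

Price-level factor over 6 years: 1.033 × 1.0198 × 1.051 × 1.036 × 1.063 × 1.055 ≈ 1.2863629552.
Purchasing power today: ¥168,034 divided by that factor.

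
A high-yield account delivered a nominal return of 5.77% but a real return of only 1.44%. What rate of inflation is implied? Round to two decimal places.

4.27%

From (1+r_nom) = (1+r_real)(1+π), we get 1+π = (1 + 5.77%)/(1 + 1.44%) = 1.0577/1.0144 ≈ 1.04269.
So π ≈ 4.2685%.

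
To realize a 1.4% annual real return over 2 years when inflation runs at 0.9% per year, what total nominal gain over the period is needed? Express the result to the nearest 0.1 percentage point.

Required annual nominal rate: (1+1.4%)(1+0.9%) − 1 = 2.3126%.
Cumulative over 2 years: (1 + 0.023126)^2 − 1 ≈ 0.04679.

4.7%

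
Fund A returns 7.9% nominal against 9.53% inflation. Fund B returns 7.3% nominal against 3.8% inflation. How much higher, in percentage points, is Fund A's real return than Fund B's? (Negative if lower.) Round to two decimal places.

Fund A real return: 1.079/1.0953 − 1 = -1.488%.
Fund B real return: 1.073/1.038 − 1 = 3.372%.
Difference: -1.488 − 3.372 = -4.860 pp.

-4.86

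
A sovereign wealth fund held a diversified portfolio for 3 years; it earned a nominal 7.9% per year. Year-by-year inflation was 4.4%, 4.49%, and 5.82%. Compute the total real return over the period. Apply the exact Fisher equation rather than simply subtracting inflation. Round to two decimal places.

Cumulative inflation factor: 1.044 × 1.0449 × 1.0582 ≈ 1.15436.
Nominal growth factor: 1.25622. Real growth factor = 1.25622 / 1.15436 ≈ 1.08823.
Total real return ≈ 8.8232%.

8.82%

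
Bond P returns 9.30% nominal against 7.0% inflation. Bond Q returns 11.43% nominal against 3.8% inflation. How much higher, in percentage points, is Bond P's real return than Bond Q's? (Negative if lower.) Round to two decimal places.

-5.20

Bond P real return: 1.0930/1.070 − 1 = 2.150%.
Bond Q real return: 1.1143/1.038 − 1 = 7.351%.
Difference: 2.150 − 7.351 = -5.201 pp.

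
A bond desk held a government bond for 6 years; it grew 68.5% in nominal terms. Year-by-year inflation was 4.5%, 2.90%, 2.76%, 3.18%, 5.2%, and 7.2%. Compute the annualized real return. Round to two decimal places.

Cumulative inflation factor: 1.045 × 1.0290 × 1.0276 × 1.0318 × 1.052 × 1.072 ≈ 1.28577.
Nominal growth factor: 1.68500. Real growth factor = 1.68500 / 1.28577 ≈ 1.31050.
Annualized: 1.31050^(1/6) − 1 ≈ 0.04610.

4.61%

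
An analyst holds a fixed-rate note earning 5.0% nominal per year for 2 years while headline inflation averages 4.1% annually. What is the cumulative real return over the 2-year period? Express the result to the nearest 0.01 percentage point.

1.74%

The annual real rate is (1+5.0%)/(1+4.1%) − 1 = 0.8646%.
Compounded over 2 years: (1 + 0.008646)^2 − 1 ≈ 0.01737.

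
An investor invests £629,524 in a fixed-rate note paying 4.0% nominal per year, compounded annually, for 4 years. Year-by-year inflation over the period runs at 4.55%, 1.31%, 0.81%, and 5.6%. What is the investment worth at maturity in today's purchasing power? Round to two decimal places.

£653,133.20

Nominal value at maturity: £629,524 × (1 + 4.0%)^4 ≈ £736,454.04.
Price-level factor over 4 years: 1.0455 × 1.0131 × 1.0081 × 1.056 ≈ 1.1275709681.
Dividing the nominal maturity value by the price-level factor gives the value in today's money.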